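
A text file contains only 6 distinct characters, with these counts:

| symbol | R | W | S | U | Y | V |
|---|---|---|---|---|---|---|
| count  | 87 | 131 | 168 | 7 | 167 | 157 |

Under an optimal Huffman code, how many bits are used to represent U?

Huffman merges, smallest pair first:
U(7) + R(87) → 94
94 + W(131) → 225
V(157) + Y(167) → 324
S(168) + 225 → 393
324 + 393 → 717
U's leaf is at depth 4, giving a 4-bit codeword.

4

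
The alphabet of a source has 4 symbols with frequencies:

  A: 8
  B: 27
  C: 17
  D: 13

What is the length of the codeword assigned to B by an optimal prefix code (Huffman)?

1

Huffman merges, smallest pair first:
merge A(8) and D(13): 21
merge C(17) and 21: 38
merge B(27) and 38: 65
B sits one level below the root: a 1-bit codeword.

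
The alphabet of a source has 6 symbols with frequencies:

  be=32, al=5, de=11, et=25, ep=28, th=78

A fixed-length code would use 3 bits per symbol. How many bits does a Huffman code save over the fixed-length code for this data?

140

Fixed-length: 3 bits × 179 symbols = 537 bits.
Huffman merges:
combine al(5), de(11) → 16
combine 16, et(25) → 41
combine ep(28), be(32) → 60
combine 41, 60 → 101
combine th(78), 101 → 179
Huffman total = 16 + 41 + 60 + 101 + 179 = 397 bits.
Saving = 537 − 397 = 140 bits.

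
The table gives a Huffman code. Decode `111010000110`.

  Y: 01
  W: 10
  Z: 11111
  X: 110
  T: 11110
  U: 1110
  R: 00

UWRYW

Read left to right; each codeword is recognised as soon as it completes (prefix code):
  1110→U | 10→W | 00→R | 01→Y | 10→W
Decoded message: UWRYW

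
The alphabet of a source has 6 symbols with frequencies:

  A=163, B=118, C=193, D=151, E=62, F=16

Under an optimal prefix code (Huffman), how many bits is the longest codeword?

4

Merge the two lowest-weight nodes at each step:
combine F(16), E(62) → 78
combine 78, B(118) → 196
combine D(151), A(163) → 314
combine C(193), 196 → 389
combine 314, 389 → 703
The rarest symbols sit at the bottom; the longest codeword is 4 bits.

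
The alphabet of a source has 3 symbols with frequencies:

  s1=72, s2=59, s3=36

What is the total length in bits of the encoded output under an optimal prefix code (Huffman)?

Build the Huffman tree bottom-up:
merge s3(36) and s2(59): 95
merge s1(72) and 95: 167
The encoded length is the sum of every internal node's weight: 95 + 167 = 262 bits.

262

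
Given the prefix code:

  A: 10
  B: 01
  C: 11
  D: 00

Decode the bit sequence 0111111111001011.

BCCCCDAC

Read left to right; each codeword is recognised as soon as it completes (prefix code):
  01→B | 11→C | 11→C | 11→C | 11→C | 00→D | 10→A | 11→C
Decoded message: BCCCCDAC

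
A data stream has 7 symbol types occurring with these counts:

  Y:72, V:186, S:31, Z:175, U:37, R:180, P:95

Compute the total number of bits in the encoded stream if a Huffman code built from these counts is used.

Merge the two smallest weights repeatedly:
combine S(31), U(37) → 68
combine 68, Y(72) → 140
combine P(95), 140 → 235
combine Z(175), R(180) → 355
combine V(186), 235 → 421
combine 355, 421 → 776
Total encoded bits = sum of merged weights = 68 + 140 + 235 + 355 + 421 + 776 = 1995.

1995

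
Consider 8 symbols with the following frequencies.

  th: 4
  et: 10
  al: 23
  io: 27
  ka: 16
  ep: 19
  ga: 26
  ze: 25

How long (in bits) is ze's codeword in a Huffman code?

Repeatedly merge the two smallest:
merge th(4) and et(10): 14
merge 14 and ka(16): 30
merge ep(19) and al(23): 42
merge ze(25) and ga(26): 51
merge io(27) and 30: 57
merge 42 and 51: 93
merge 57 and 93: 150
ze's leaf is at depth 3, giving a 3-bit codeword.

3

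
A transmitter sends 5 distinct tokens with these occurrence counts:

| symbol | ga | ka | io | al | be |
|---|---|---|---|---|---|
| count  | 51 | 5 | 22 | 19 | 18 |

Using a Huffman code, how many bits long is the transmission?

243

Build the Huffman tree bottom-up:
ka(5) + be(18) → 23
al(19) + io(22) → 41
23 + 41 → 64
ga(51) + 64 → 115
The encoded length is the sum of every internal node's weight: 23 + 41 + 64 + 115 = 243 bits.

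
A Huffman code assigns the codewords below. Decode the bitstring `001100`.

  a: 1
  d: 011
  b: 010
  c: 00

caac

Read left to right; each codeword is recognised as soon as it completes (prefix code):
  00→c | 1→a | 1→a | 00→c
Decoded message: caac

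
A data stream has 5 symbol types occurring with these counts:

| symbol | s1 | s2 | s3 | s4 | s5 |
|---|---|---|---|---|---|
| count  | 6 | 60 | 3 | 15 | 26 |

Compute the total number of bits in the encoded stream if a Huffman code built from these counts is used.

193

Greedily combine the two least-frequent nodes:
merge s3(3) and s1(6): 9
merge 9 and s4(15): 24
merge 24 and s5(26): 50
merge 50 and s2(60): 110
Total encoded bits = sum of merged weights = 9 + 24 + 50 + 110 = 193.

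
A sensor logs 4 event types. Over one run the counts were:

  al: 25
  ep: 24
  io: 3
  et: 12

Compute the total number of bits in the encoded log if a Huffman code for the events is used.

118

Merge the two smallest weights repeatedly:
io(3) + et(12) → 15
15 + ep(24) → 39
al(25) + 39 → 64
Total encoded bits = sum of merged weights = 15 + 39 + 64 = 118.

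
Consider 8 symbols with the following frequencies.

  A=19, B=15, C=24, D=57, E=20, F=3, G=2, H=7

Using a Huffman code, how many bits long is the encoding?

371

Greedily combine the two least-frequent nodes:
G(2) + F(3) → 5
5 + H(7) → 12
12 + B(15) → 27
A(19) + E(20) → 39
C(24) + 27 → 51
39 + 51 → 90
D(57) + 90 → 147
The encoded length is the sum of every internal node's weight: 5 + 12 + 27 + 39 + 51 + 90 + 147 = 371 bits.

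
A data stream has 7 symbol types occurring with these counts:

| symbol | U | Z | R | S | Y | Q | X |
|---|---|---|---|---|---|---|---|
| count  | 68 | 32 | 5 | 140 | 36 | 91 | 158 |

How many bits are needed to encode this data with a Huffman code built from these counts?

1311

Greedily combine the two least-frequent nodes:
merge R(5) and Z(32): 37
merge Y(36) and 37: 73
merge U(68) and 73: 141
merge Q(91) and S(140): 231
merge 141 and X(158): 299
merge 231 and 299: 530
The encoded length is the sum of every internal node's weight: 37 + 73 + 141 + 231 + 299 + 530 = 1311 bits.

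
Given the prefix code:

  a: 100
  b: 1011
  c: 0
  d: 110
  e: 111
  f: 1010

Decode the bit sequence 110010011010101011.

dcadfb

Read left to right; each codeword is recognised as soon as it completes (prefix code):
  110→d | 0→c | 100→a | 110→d | 1010→f | 1011→b
Decoded message: dcadfb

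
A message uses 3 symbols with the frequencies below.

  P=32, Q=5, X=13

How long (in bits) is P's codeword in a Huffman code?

1

Build the tree from the bottom:
combine Q(5), X(13) → 18
combine 18, P(32) → 50
P sits one level below the root: a 1-bit codeword.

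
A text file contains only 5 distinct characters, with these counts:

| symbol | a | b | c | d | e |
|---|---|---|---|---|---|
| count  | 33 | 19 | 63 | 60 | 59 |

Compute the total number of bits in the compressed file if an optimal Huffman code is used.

Build the Huffman tree bottom-up:
combine b(19), a(33) → 52
combine 52, e(59) → 111
combine d(60), c(63) → 123
combine 111, 123 → 234
The encoded length is the sum of every internal node's weight: 52 + 111 + 123 + 234 = 520 bits.

520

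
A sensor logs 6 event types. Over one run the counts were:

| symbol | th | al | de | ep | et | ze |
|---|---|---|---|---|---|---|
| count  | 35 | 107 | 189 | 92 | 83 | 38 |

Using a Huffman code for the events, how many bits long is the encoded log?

Merge the two smallest weights repeatedly:
merge th(35) and ze(38): 73
merge 73 and et(83): 156
merge ep(92) and al(107): 199
merge 156 and de(189): 345
merge 199 and 345: 544
Total encoded bits = sum of merged weights = 73 + 156 + 199 + 345 + 544 = 1317.

1317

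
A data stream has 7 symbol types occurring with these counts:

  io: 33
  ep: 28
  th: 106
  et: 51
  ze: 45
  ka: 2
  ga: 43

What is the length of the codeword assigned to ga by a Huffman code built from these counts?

3

Huffman merges, smallest pair first:
merge ka(2) and ep(28): 30
merge 30 and io(33): 63
merge ga(43) and ze(45): 88
merge et(51) and 63: 114
merge 88 and th(106): 194
merge 114 and 194: 308
ga's leaf is at depth 3, giving a 3-bit codeword.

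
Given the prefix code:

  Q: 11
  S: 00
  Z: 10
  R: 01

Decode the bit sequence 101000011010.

Read left to right; each codeword is recognised as soon as it completes (prefix code):
  10→Z | 10→Z | 00→S | 01→R | 10→Z | 10→Z
Decoded message: ZZSRZZ

ZZSRZZ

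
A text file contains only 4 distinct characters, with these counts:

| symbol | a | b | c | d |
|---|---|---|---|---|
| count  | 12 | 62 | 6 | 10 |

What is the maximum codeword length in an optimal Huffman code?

3

Merge the two lowest-weight nodes at each step:
c(6) + d(10) → 16
a(12) + 16 → 28
28 + b(62) → 90
Maximum depth reached is 3.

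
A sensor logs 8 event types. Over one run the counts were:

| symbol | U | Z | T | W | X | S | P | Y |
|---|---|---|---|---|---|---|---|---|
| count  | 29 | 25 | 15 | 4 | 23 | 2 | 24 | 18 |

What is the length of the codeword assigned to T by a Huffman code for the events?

4

Repeatedly merge the two smallest:
merge S(2) and W(4): 6
merge 6 and T(15): 21
merge Y(18) and 21: 39
merge X(23) and P(24): 47
merge Z(25) and U(29): 54
merge 39 and 47: 86
merge 54 and 86: 140
The subtree containing T is merged 4 times, so code length = 4.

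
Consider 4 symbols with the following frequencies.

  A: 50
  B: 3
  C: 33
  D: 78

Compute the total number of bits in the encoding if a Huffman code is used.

Merge the two smallest weights repeatedly:
B(3) + C(33) → 36
36 + A(50) → 86
D(78) + 86 → 164
Each symbol's bit-cost is frequency × depth; summing gives 286 bits (equivalently 36 + 86 + 164).

286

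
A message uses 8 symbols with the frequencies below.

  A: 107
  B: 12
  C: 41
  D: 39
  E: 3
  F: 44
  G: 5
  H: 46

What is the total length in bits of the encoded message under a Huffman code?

Greedily combine the two least-frequent nodes:
E(3) + G(5) → 8
8 + B(12) → 20
20 + D(39) → 59
C(41) + F(44) → 85
H(46) + 59 → 105
85 + 105 → 190
A(107) + 190 → 297
Each symbol's bit-cost is frequency × depth; summing gives 764 bits (equivalently 8 + 20 + 59 + 85 + 105 + 190 + 297).

764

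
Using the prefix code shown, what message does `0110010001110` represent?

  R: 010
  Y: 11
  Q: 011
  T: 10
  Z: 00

QZTZYT

Read left to right; each codeword is recognised as soon as it completes (prefix code):
  011→Q | 00→Z | 10→T | 00→Z | 11→Y | 10→T
Decoded message: QZTZYT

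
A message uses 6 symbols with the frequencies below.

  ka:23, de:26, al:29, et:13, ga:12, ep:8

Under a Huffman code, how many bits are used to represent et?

Repeatedly merge the two smallest:
combine ep(8), ga(12) → 20
combine et(13), 20 → 33
combine ka(23), de(26) → 49
combine al(29), 33 → 62
combine 49, 62 → 111
et's leaf is at depth 3, giving a 3-bit codeword.

3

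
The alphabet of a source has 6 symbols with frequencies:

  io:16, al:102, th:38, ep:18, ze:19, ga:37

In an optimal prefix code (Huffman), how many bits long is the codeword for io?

Build the tree from the bottom:
io(16) + ep(18) → 34
ze(19) + 34 → 53
ga(37) + th(38) → 75
53 + 75 → 128
al(102) + 128 → 230
io sits 4 levels below the root, so its codeword is 4 bits.

4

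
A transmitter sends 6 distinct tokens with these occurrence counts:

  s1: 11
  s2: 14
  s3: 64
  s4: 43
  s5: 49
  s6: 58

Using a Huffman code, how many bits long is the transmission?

Greedily combine the two least-frequent nodes:
merge s1(11) and s2(14): 25
merge 25 and s4(43): 68
merge s5(49) and s6(58): 107
merge s3(64) and 68: 132
merge 107 and 132: 239
Each symbol's bit-cost is frequency × depth; summing gives 571 bits (equivalently 25 + 68 + 107 + 132 + 239).

571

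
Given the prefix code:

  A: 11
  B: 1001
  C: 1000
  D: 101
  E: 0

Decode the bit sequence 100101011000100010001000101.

BEDCCCCD

Read left to right; each codeword is recognised as soon as it completes (prefix code):
  1001→B | 0→E | 101→D | 1000→C | 1000→C | 1000→C | 1000→C | 101→D
Decoded message: BEDCCCCD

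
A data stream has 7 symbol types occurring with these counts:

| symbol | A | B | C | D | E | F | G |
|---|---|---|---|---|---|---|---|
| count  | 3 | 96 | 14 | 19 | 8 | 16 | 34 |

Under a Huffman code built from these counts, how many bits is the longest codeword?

Merge the two lowest-weight nodes at each step:
merge A(3) and E(8): 11
merge 11 and C(14): 25
merge F(16) and D(19): 35
merge 25 and G(34): 59
merge 35 and 59: 94
merge 94 and B(96): 190
The rarest symbols sit at the bottom; the longest codeword is 5 bits.

5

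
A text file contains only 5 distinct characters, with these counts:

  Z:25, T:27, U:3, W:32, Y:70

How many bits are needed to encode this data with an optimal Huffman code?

327

Build the Huffman tree bottom-up:
U(3) + Z(25) → 28
T(27) + 28 → 55
W(32) + 55 → 87
Y(70) + 87 → 157
Total encoded bits = sum of merged weights = 28 + 55 + 87 + 157 = 327.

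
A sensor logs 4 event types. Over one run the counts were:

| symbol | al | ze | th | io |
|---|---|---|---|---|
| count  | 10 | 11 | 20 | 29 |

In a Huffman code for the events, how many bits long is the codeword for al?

3

Build the tree from the bottom:
combine al(10), ze(11) → 21
combine th(20), 21 → 41
combine io(29), 41 → 70
The subtree containing al is merged 3 times, so code length = 3.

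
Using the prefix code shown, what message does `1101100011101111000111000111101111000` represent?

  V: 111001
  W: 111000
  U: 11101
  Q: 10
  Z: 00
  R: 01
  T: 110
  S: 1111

TTZUWWSRW

Read left to right; each codeword is recognised as soon as it completes (prefix code):
  110→T | 110→T | 00→Z | 11101→U | 111000→W | 111000→W | 1111→S | 01→R | 111000→W
Decoded message: TTZUWWSRW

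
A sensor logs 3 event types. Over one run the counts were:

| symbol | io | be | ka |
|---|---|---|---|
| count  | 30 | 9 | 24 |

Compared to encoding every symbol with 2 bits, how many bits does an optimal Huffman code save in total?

Fixed-length: 2 bits × 63 symbols = 126 bits.
Huffman merges:
combine be(9), ka(24) → 33
combine io(30), 33 → 63
Huffman total = 33 + 63 = 96 bits.
Saving = 126 − 96 = 30 bits.

30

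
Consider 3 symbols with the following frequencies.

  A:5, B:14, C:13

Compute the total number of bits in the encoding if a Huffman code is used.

50

Merge the two smallest weights repeatedly:
combine A(5), C(13) → 18
combine B(14), 18 → 32
The encoded length is the sum of every internal node's weight: 18 + 32 = 50 bits.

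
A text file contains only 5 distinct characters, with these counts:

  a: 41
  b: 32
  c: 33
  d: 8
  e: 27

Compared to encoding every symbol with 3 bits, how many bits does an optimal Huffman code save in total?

Fixed-length: 3 bits × 141 symbols = 423 bits.
Huffman merges:
combine d(8), e(27) → 35
combine b(32), c(33) → 65
combine 35, a(41) → 76
combine 65, 76 → 141
Huffman total = 35 + 65 + 76 + 141 = 317 bits.
Saving = 423 − 317 = 106 bits.

106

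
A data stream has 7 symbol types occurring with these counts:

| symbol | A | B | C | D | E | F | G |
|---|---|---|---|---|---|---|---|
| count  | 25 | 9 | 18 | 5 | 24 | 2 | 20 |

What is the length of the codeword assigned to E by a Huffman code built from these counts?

2

Build the tree from the bottom:
F(2) + D(5) → 7
7 + B(9) → 16
16 + C(18) → 34
G(20) + E(24) → 44
A(25) + 34 → 59
44 + 59 → 103
E sits 2 levels below the root, so its codeword is 2 bits.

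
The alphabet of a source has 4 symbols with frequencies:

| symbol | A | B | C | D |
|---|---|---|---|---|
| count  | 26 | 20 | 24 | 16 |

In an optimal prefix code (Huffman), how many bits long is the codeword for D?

2

Build the tree from the bottom:
combine D(16), B(20) → 36
combine C(24), A(26) → 50
combine 36, 50 → 86
The subtree containing D is merged 2 times, so code length = 2.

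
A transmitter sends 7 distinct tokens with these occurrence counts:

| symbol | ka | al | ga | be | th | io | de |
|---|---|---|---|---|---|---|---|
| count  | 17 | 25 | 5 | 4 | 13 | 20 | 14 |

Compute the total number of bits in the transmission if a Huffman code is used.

258

Build the Huffman tree bottom-up:
combine be(4), ga(5) → 9
combine 9, th(13) → 22
combine de(14), ka(17) → 31
combine io(20), 22 → 42
combine al(25), 31 → 56
combine 42, 56 → 98
Each symbol's bit-cost is frequency × depth; summing gives 258 bits (equivalently 9 + 22 + 31 + 42 + 56 + 98).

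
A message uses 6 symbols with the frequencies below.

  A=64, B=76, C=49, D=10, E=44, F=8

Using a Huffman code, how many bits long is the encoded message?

Build the Huffman tree bottom-up:
merge F(8) and D(10): 18
merge 18 and E(44): 62
merge C(49) and 62: 111
merge A(64) and B(76): 140
merge 111 and 140: 251
The encoded length is the sum of every internal node's weight: 18 + 62 + 111 + 140 + 251 = 582 bits.

582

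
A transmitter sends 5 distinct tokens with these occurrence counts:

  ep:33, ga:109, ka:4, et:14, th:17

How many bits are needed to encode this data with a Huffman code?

Merge the two smallest weights repeatedly:
combine ka(4), et(14) → 18
combine th(17), 18 → 35
combine ep(33), 35 → 68
combine 68, ga(109) → 177
Total encoded bits = sum of merged weights = 18 + 35 + 68 + 177 = 298.

298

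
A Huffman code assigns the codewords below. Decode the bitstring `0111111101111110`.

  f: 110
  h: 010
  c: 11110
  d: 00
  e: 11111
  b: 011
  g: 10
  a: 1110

Read left to right; each codeword is recognised as soon as it completes (prefix code):
  011→b | 11111→e | 011→b | 11110→c
Decoded message: bebc

bebc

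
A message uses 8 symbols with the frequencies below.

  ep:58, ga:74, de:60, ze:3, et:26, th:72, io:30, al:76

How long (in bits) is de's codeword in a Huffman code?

3

Repeatedly merge the two smallest:
merge ze(3) and et(26): 29
merge 29 and io(30): 59
merge ep(58) and 59: 117
merge de(60) and th(72): 132
merge ga(74) and al(76): 150
merge 117 and 132: 249
merge 150 and 249: 399
de's leaf is at depth 3, giving a 3-bit codeword.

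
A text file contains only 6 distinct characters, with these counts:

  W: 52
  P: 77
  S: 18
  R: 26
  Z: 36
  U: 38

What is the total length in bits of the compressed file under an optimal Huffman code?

612

Build the Huffman tree bottom-up:
combine S(18), R(26) → 44
combine Z(36), U(38) → 74
combine 44, W(52) → 96
combine 74, P(77) → 151
combine 96, 151 → 247
The encoded length is the sum of every internal node's weight: 44 + 74 + 96 + 151 + 247 = 612 bits.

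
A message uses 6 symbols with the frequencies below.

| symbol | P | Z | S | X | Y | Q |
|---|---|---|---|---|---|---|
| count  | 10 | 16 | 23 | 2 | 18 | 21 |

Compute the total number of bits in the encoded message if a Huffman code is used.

Greedily combine the two least-frequent nodes:
combine X(2), P(10) → 12
combine 12, Z(16) → 28
combine Y(18), Q(21) → 39
combine S(23), 28 → 51
combine 39, 51 → 90
The encoded length is the sum of every internal node's weight: 12 + 28 + 39 + 51 + 90 = 220 bits.

220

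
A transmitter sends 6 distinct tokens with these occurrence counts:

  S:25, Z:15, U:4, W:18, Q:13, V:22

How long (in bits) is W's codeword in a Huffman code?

Build the tree from the bottom:
U(4) + Q(13) → 17
Z(15) + 17 → 32
W(18) + V(22) → 40
S(25) + 32 → 57
40 + 57 → 97
W's leaf is at depth 2, giving a 2-bit codeword.

2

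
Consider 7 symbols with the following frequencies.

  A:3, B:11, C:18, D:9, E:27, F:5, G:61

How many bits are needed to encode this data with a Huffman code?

Greedily combine the two least-frequent nodes:
combine A(3), F(5) → 8
combine 8, D(9) → 17
combine B(11), 17 → 28
combine C(18), E(27) → 45
combine 28, 45 → 73
combine G(61), 73 → 134
Each symbol's bit-cost is frequency × depth; summing gives 305 bits (equivalently 8 + 17 + 28 + 45 + 73 + 134).

305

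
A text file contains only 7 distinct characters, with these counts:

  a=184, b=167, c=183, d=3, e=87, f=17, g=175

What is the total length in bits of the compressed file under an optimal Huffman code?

2033

Build the Huffman tree bottom-up:
merge d(3) and f(17): 20
merge 20 and e(87): 107
merge 107 and b(167): 274
merge g(175) and c(183): 358
merge a(184) and 274: 458
merge 358 and 458: 816
The encoded length is the sum of every internal node's weight: 20 + 107 + 274 + 358 + 458 + 816 = 2033 bits.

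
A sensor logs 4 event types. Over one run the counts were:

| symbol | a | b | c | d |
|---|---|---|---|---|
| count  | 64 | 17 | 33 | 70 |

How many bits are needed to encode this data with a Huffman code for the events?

Greedily combine the two least-frequent nodes:
merge b(17) and c(33): 50
merge 50 and a(64): 114
merge d(70) and 114: 184
Total encoded bits = sum of merged weights = 50 + 114 + 184 = 348.

348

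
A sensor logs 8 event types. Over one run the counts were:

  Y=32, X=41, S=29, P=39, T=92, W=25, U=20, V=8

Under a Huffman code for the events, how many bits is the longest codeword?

4

Merge the two lowest-weight nodes at each step:
merge V(8) and U(20): 28
merge W(25) and 28: 53
merge S(29) and Y(32): 61
merge P(39) and X(41): 80
merge 53 and 61: 114
merge 80 and T(92): 172
merge 114 and 172: 286
The first pair merged (V, U) ends up deepest, at depth 4.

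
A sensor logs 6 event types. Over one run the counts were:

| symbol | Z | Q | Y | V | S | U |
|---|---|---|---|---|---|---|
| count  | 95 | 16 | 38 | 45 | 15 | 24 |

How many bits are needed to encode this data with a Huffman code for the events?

Merge the two smallest weights repeatedly:
combine S(15), Q(16) → 31
combine U(24), 31 → 55
combine Y(38), V(45) → 83
combine 55, 83 → 138
combine Z(95), 138 → 233
Total encoded bits = sum of merged weights = 31 + 55 + 83 + 138 + 233 = 540.

540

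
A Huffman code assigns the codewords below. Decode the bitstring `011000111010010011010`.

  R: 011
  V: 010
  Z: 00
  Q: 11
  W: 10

Read left to right; each codeword is recognised as soon as it completes (prefix code):
  011→R | 00→Z | 011→R | 10→W | 10→W | 010→V | 011→R | 010→V
Decoded message: RZRWWVRV

RZRWWVRV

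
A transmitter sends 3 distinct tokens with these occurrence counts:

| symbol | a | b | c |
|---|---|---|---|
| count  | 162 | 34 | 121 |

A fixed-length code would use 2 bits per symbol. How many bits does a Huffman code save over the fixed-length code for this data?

Fixed-length: 2 bits × 317 symbols = 634 bits.
Huffman merges:
b(34) + c(121) → 155
155 + a(162) → 317
Huffman total = 155 + 317 = 472 bits.
Saving = 634 − 472 = 162 bits.

162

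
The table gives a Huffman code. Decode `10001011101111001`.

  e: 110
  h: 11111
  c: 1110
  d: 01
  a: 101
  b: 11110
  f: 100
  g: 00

Read left to right; each codeword is recognised as soon as it completes (prefix code):
  100→f | 01→d | 01→d | 110→e | 11110→b | 01→d
Decoded message: fddebd

fddebd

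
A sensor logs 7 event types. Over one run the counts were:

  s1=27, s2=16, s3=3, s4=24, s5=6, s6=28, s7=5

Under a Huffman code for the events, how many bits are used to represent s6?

Build the tree from the bottom:
combine s3(3), s7(5) → 8
combine s5(6), 8 → 14
combine 14, s2(16) → 30
combine s4(24), s1(27) → 51
combine s6(28), 30 → 58
combine 51, 58 → 109
s6's leaf is at depth 2, giving a 2-bit codeword.

2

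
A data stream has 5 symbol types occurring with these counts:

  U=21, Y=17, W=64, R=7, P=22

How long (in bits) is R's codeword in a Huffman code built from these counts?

3

Build the tree from the bottom:
R(7) + Y(17) → 24
U(21) + P(22) → 43
24 + 43 → 67
W(64) + 67 → 131
R sits 3 levels below the root, so its codeword is 3 bits.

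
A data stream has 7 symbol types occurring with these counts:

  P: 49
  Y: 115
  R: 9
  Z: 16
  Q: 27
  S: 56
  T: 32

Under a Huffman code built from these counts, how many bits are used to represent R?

Build the tree from the bottom:
R(9) + Z(16) → 25
25 + Q(27) → 52
T(32) + P(49) → 81
52 + S(56) → 108
81 + 108 → 189
Y(115) + 189 → 304
The subtree containing R is merged 5 times, so code length = 5.

5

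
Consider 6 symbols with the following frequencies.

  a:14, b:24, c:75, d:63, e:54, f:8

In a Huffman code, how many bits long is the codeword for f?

Repeatedly merge the two smallest:
f(8) + a(14) → 22
22 + b(24) → 46
46 + e(54) → 100
d(63) + c(75) → 138
100 + 138 → 238
The subtree containing f is merged 4 times, so code length = 4.

4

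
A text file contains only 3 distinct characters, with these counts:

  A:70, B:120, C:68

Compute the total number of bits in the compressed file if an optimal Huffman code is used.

Greedily combine the two least-frequent nodes:
combine C(68), A(70) → 138
combine B(120), 138 → 258
Each symbol's bit-cost is frequency × depth; summing gives 396 bits (equivalently 138 + 258).

396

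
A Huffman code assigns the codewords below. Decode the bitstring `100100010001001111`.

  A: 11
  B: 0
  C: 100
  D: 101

Read left to right; each codeword is recognised as soon as it completes (prefix code):
  100→C | 100→C | 0→B | 100→C | 0→B | 100→C | 11→A | 11→A
Decoded message: CCBCBCAA

CCBCBCAA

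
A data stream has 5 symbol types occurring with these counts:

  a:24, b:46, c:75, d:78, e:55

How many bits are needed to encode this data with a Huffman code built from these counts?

626

Build the Huffman tree bottom-up:
merge a(24) and b(46): 70
merge e(55) and 70: 125
merge c(75) and d(78): 153
merge 125 and 153: 278
Each symbol's bit-cost is frequency × depth; summing gives 626 bits (equivalently 70 + 125 + 153 + 278).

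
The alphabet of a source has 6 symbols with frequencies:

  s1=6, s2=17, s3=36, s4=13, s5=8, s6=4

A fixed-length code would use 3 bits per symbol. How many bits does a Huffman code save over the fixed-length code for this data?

Fixed-length: 3 bits × 84 symbols = 252 bits.
Huffman merges:
combine s6(4), s1(6) → 10
combine s5(8), 10 → 18
combine s4(13), s2(17) → 30
combine 18, 30 → 48
combine s3(36), 48 → 84
Huffman total = 10 + 18 + 30 + 48 + 84 = 190 bits.
Saving = 252 − 190 = 62 bits.

62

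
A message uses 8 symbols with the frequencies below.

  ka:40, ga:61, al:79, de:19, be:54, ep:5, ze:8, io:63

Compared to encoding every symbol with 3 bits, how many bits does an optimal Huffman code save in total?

97

Fixed-length: 3 bits × 329 symbols = 987 bits.
Huffman merges:
merge ep(5) and ze(8): 13
merge 13 and de(19): 32
merge 32 and ka(40): 72
merge be(54) and ga(61): 115
merge io(63) and 72: 135
merge al(79) and 115: 194
merge 135 and 194: 329
Huffman total = 13 + 32 + 72 + 115 + 135 + 194 + 329 = 890 bits.
Saving = 987 − 890 = 97 bits.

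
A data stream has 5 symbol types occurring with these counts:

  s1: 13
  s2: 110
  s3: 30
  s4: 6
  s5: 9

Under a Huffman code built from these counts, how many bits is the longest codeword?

Merge the two lowest-weight nodes at each step:
s4(6) + s5(9) → 15
s1(13) + 15 → 28
28 + s3(30) → 58
58 + s2(110) → 168
The rarest symbols sit at the bottom; the longest codeword is 4 bits.

4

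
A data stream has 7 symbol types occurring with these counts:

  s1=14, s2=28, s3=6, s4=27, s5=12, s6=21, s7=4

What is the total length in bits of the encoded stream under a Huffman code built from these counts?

291

Merge the two smallest weights repeatedly:
merge s7(4) and s3(6): 10
merge 10 and s5(12): 22
merge s1(14) and s6(21): 35
merge 22 and s4(27): 49
merge s2(28) and 35: 63
merge 49 and 63: 112
Each symbol's bit-cost is frequency × depth; summing gives 291 bits (equivalently 10 + 22 + 35 + 49 + 63 + 112).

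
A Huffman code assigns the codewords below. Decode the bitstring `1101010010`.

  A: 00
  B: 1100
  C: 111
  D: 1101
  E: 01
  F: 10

Read left to right; each codeword is recognised as soon as it completes (prefix code):
  1101→D | 01→E | 00→A | 10→F
Decoded message: DEAF

DEAF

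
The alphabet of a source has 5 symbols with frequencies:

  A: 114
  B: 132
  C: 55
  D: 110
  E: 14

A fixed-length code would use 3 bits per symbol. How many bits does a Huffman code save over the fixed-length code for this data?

Fixed-length: 3 bits × 425 symbols = 1275 bits.
Huffman merges:
merge E(14) and C(55): 69
merge 69 and D(110): 179
merge A(114) and B(132): 246
merge 179 and 246: 425
Huffman total = 69 + 179 + 246 + 425 = 919 bits.
Saving = 1275 − 919 = 356 bits.

356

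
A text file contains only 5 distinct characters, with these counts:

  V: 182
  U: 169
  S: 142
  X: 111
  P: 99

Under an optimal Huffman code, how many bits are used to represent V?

2

Huffman merges, smallest pair first:
combine P(99), X(111) → 210
combine S(142), U(169) → 311
combine V(182), 210 → 392
combine 311, 392 → 703
The subtree containing V is merged 2 times, so code length = 2.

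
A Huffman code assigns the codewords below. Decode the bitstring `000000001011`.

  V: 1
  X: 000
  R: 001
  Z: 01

XXRZV

Read left to right; each codeword is recognised as soon as it completes (prefix code):
  000→X | 000→X | 001→R | 01→Z | 1→V
Decoded message: XXRZV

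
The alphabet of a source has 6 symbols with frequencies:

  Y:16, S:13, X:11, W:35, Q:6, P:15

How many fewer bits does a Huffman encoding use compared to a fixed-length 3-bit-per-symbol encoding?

Fixed-length: 3 bits × 96 symbols = 288 bits.
Huffman merges:
merge Q(6) and X(11): 17
merge S(13) and P(15): 28
merge Y(16) and 17: 33
merge 28 and 33: 61
merge W(35) and 61: 96
Huffman total = 17 + 28 + 33 + 61 + 96 = 235 bits.
Saving = 288 − 235 = 53 bits.

53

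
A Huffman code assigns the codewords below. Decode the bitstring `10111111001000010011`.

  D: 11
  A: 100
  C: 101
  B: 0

Read left to right; each codeword is recognised as soon as it completes (prefix code):
  101→C | 11→D | 11→D | 100→A | 100→A | 0→B | 0→B | 100→A | 11→D
Decoded message: CDDAABBAD

CDDAABBAD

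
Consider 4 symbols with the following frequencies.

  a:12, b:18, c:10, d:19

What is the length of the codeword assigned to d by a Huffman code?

Huffman merges, smallest pair first:
combine c(10), a(12) → 22
combine b(18), d(19) → 37
combine 22, 37 → 59
d's leaf is at depth 2, giving a 2-bit codeword.

2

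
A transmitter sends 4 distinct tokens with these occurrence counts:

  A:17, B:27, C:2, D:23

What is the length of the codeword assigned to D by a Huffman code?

Repeatedly merge the two smallest:
combine C(2), A(17) → 19
combine 19, D(23) → 42
combine B(27), 42 → 69
D sits 2 levels below the root, so its codeword is 2 bits.

2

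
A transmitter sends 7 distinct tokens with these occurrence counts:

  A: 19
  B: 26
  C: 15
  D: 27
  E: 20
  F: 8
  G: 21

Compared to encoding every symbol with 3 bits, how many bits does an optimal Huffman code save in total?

30

Fixed-length: 3 bits × 136 symbols = 408 bits.
Huffman merges:
merge F(8) and C(15): 23
merge A(19) and E(20): 39
merge G(21) and 23: 44
merge B(26) and D(27): 53
merge 39 and 44: 83
merge 53 and 83: 136
Huffman total = 23 + 39 + 44 + 53 + 83 + 136 = 378 bits.
Saving = 408 − 378 = 30 bits.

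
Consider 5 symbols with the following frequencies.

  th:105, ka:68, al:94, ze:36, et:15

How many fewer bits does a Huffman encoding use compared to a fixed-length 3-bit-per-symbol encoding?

Fixed-length: 3 bits × 318 symbols = 954 bits.
Huffman merges:
merge et(15) and ze(36): 51
merge 51 and ka(68): 119
merge al(94) and th(105): 199
merge 119 and 199: 318
Huffman total = 51 + 119 + 199 + 318 = 687 bits.
Saving = 954 − 687 = 267 bits.

267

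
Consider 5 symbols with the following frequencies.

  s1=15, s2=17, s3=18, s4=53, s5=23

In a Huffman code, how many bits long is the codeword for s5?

Build the tree from the bottom:
s1(15) + s2(17) → 32
s3(18) + s5(23) → 41
32 + 41 → 73
s4(53) + 73 → 126
The subtree containing s5 is merged 3 times, so code length = 3.

3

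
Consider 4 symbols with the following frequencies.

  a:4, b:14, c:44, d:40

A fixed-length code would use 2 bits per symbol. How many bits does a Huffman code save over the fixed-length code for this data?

26

Fixed-length: 2 bits × 102 symbols = 204 bits.
Huffman merges:
merge a(4) and b(14): 18
merge 18 and d(40): 58
merge c(44) and 58: 102
Huffman total = 18 + 58 + 102 = 178 bits.
Saving = 204 − 178 = 26 bits.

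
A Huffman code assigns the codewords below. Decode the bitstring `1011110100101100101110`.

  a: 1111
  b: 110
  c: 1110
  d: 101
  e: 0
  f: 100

dcfdfdb

Read left to right; each codeword is recognised as soon as it completes (prefix code):
  101→d | 1110→c | 100→f | 101→d | 100→f | 101→d | 110→b
Decoded message: dcfdfdb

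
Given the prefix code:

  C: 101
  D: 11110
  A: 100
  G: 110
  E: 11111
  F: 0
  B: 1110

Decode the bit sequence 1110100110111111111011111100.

BAGEDEA

Read left to right; each codeword is recognised as soon as it completes (prefix code):
  1110→B | 100→A | 110→G | 11111→E | 11110→D | 11111→E | 100→A
Decoded message: BAGEDEA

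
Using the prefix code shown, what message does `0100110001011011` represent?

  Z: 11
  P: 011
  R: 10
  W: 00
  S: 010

Read left to right; each codeword is recognised as soon as it completes (prefix code):
  010→S | 011→P | 00→W | 010→S | 11→Z | 011→P
Decoded message: SPWSZP

SPWSZP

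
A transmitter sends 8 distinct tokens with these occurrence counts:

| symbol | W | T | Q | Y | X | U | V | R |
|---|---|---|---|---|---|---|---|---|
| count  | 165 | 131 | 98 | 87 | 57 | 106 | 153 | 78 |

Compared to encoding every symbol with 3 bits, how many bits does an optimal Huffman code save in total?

30

Fixed-length: 3 bits × 875 symbols = 2625 bits.
Huffman merges:
combine X(57), R(78) → 135
combine Y(87), Q(98) → 185
combine U(106), T(131) → 237
combine 135, V(153) → 288
combine W(165), 185 → 350
combine 237, 288 → 525
combine 350, 525 → 875
Huffman total = 135 + 185 + 237 + 288 + 350 + 525 + 875 = 2595 bits.
Saving = 2625 − 2595 = 30 bits.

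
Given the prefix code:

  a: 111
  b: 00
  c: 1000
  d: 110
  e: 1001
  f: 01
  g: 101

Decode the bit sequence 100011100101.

Read left to right; each codeword is recognised as soon as it completes (prefix code):
  1000→c | 111→a | 00→b | 101→g
Decoded message: cabg

cabg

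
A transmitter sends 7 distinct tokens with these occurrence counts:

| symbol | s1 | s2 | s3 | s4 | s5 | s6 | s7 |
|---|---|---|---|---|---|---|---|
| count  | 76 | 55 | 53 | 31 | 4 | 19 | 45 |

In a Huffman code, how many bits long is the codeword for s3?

3

Build the tree from the bottom:
merge s5(4) and s6(19): 23
merge 23 and s4(31): 54
merge s7(45) and s3(53): 98
merge 54 and s2(55): 109
merge s1(76) and 98: 174
merge 109 and 174: 283
s3 sits 3 levels below the root, so its codeword is 3 bits.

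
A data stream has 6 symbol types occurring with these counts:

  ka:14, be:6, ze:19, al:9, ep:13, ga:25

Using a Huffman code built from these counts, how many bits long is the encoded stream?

Greedily combine the two least-frequent nodes:
be(6) + al(9) → 15
ep(13) + ka(14) → 27
15 + ze(19) → 34
ga(25) + 27 → 52
34 + 52 → 86
Each symbol's bit-cost is frequency × depth; summing gives 214 bits (equivalently 15 + 27 + 34 + 52 + 86).

214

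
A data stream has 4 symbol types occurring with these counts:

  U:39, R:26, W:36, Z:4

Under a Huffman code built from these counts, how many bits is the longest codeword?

3

Merge the two lowest-weight nodes at each step:
combine Z(4), R(26) → 30
combine 30, W(36) → 66
combine U(39), 66 → 105
The first pair merged (Z, R) ends up deepest, at depth 3.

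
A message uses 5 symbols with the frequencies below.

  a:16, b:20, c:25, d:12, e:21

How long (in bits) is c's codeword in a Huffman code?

2

Build the tree from the bottom:
merge d(12) and a(16): 28
merge b(20) and e(21): 41
merge c(25) and 28: 53
merge 41 and 53: 94
c sits 2 levels below the root, so its codeword is 2 bits.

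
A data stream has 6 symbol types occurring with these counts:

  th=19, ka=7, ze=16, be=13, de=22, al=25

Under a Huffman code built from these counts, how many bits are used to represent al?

2

Huffman merges, smallest pair first:
combine ka(7), be(13) → 20
combine ze(16), th(19) → 35
combine 20, de(22) → 42
combine al(25), 35 → 60
combine 42, 60 → 102
al's leaf is at depth 2, giving a 2-bit codeword.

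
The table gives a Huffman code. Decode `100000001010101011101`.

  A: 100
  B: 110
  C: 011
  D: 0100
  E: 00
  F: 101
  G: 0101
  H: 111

Read left to right; each codeword is recognised as soon as it completes (prefix code):
  100→A | 00→E | 00→E | 0101→G | 0101→G | 011→C | 101→F
Decoded message: AEEGGCF

AEEGGCF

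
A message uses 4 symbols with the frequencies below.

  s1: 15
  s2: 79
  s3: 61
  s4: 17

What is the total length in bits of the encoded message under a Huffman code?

Greedily combine the two least-frequent nodes:
s1(15) + s4(17) → 32
32 + s3(61) → 93
s2(79) + 93 → 172
The encoded length is the sum of every internal node's weight: 32 + 93 + 172 = 297 bits.

297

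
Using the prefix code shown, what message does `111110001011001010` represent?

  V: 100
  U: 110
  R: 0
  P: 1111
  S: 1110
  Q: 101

PVRQVQR

Read left to right; each codeword is recognised as soon as it completes (prefix code):
  1111→P | 100→V | 0→R | 101→Q | 100→V | 101→Q | 0→R
Decoded message: PVRQVQR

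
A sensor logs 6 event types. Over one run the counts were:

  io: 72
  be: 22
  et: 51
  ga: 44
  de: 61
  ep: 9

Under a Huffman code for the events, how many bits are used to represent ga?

Repeatedly merge the two smallest:
merge ep(9) and be(22): 31
merge 31 and ga(44): 75
merge et(51) and de(61): 112
merge io(72) and 75: 147
merge 112 and 147: 259
The subtree containing ga is merged 3 times, so code length = 3.

3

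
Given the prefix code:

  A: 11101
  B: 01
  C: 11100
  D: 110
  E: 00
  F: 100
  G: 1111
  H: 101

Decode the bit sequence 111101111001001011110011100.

GBCFHCC

Read left to right; each codeword is recognised as soon as it completes (prefix code):
  1111→G | 01→B | 11100→C | 100→F | 101→H | 11100→C | 11100→C
Decoded message: GBCFHCC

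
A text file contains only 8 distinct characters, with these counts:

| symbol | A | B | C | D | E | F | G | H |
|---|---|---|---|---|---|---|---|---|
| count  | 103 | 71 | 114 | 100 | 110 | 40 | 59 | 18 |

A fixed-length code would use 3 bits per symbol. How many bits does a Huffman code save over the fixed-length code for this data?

56

Fixed-length: 3 bits × 615 symbols = 1845 bits.
Huffman merges:
combine H(18), F(40) → 58
combine 58, G(59) → 117
combine B(71), D(100) → 171
combine A(103), E(110) → 213
combine C(114), 117 → 231
combine 171, 213 → 384
combine 231, 384 → 615
Huffman total = 58 + 117 + 171 + 213 + 231 + 384 + 615 = 1789 bits.
Saving = 1845 − 1789 = 56 bits.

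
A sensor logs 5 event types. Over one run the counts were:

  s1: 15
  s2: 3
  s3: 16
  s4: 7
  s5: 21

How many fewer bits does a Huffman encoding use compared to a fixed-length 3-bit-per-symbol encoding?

52

Fixed-length: 3 bits × 62 symbols = 186 bits.
Huffman merges:
s2(3) + s4(7) → 10
10 + s1(15) → 25
s3(16) + s5(21) → 37
25 + 37 → 62
Huffman total = 10 + 25 + 37 + 62 = 134 bits.
Saving = 186 − 134 = 52 bits.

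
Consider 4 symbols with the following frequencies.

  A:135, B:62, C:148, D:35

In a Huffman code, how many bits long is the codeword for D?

Build the tree from the bottom:
combine D(35), B(62) → 97
combine 97, A(135) → 232
combine C(148), 232 → 380
D sits 3 levels below the root, so its codeword is 3 bits.

3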